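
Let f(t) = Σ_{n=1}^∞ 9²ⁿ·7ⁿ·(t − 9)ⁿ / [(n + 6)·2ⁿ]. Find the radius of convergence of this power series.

Ratio test: |a_{n+1}/a_n| = [(n + 6)/((n+1) + 6)] · 81·7/2 → 567/2 as n → ∞.
The series converges when 567/2 · |t − 9| < 1, giving R = 2/567.

R = 2/567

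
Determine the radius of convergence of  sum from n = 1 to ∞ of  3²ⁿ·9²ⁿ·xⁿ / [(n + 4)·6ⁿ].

R = 2/243

By the ratio test, |a_{n+1}/a_n| = [(n + 4)/((n+1) + 4)] · 9·81/6 → 243/2.
Hence the series converges for |x| < 1/(243/2) = 2/243, so the radius of convergence is 2/243.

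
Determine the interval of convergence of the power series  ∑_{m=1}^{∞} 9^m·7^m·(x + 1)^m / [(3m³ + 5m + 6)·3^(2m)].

[-8/7, -6/7]

Apply the ratio test: |a_{m+1}| / |a_m| = [(3m³ + 5m + 6)/(3(m+1)³ + 5(m+1) + 6)] · 9·7/9, which tends to 7 as m → ∞.
Hence the series converges for |x + 1| < 1/(7) = 1/7, so the radius of convergence is 1/7.
When x = -6/7, absolute convergence follows by limit comparison with Σ 1/m³.
At x = -8/7: absolute convergence follows by limit comparison with Σ 1/m³.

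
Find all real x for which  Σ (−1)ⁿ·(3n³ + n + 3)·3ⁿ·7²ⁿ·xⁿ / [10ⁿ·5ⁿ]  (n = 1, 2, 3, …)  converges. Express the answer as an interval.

(-50/147, 50/147)

The ratio of consecutive coefficients is [(3(n+1)³ + (n+1) + 3)/(3n³ + n + 3)] · 3·49/(10·5) → 147/50.
Hence the series converges for |x| < 1/(147/50) = 50/147, so the radius of convergence is 50/147.
Endpoint x = 50/147: the terms do not tend to 0, so the series diverges.
Check x = -50/147: the n-th term does not approach 0; divergence by the term test.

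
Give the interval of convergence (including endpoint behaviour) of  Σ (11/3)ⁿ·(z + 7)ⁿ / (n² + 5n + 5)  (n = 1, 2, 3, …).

By the ratio test, |a_{n+1}/a_n| = [(n² + 5n + 5)/((n+1)² + 5(n+1) + 5)] · 11/3 → 11/3.
The series converges when 11/3 · |z + 7| < 1, giving R = 3/11.
Check z = -74/11: the series is dominated by a constant times Σ 1/n², which converges (p = 2 > 1).
At z = -80/11: absolute convergence follows by limit comparison with Σ 1/n².

[-80/11, -74/11]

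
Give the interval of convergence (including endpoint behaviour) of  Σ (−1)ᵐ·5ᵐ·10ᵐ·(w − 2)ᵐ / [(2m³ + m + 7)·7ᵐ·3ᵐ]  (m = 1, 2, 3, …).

[79/50, 121/50]

Apply the ratio test: |a_{m+1}| / |a_m| = [(2m³ + m + 7)/(2(m+1)³ + (m+1) + 7)] · 5·10/(7·3), which tends to 50/21 as m → ∞.
Convergence for |w − 2| · 50/21 < 1, i.e. |w − 2| < 21/50. So R = 21/50.
When w = 121/50, the series is dominated by a constant times Σ 1/m³, which converges (p = 3 > 1).
When w = 79/50, the terms are on the order of 1/m³, so the series converges absolutely by comparison with the p-series (p = 3 > 1).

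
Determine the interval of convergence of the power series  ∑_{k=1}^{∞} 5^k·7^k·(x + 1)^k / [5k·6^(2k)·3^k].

[-143/35, 73/35)

The ratio of consecutive coefficients is [5k/5(k+1)] · 5·7/(36·3) → 35/108.
The series converges when 35/108 · |x + 1| < 1, giving R = 108/35.
When x = 73/35, the terms behave like c/k; limit comparison with the harmonic series gives divergence.
When x = -143/35, convergence follows from the alternating series test (terms decrease monotonically to 0).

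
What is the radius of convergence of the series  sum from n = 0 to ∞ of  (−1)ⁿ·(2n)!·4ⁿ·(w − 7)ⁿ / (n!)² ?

The ratio of consecutive coefficients is (2n+1)·(2n+2)/(n+1)² · 4 → 16.
Thus R = 1/(16) = 1/16.

R = 1/16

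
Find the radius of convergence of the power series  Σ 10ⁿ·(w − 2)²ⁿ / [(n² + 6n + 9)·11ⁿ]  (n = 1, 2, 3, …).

Ratio test: |a_{n+1}/a_n| = [(n² + 6n + 9)/((n+1)² + 6(n+1) + 9)] · 10/11 → 10/11 as n → ∞.
Successive powers of (w − 2) differ by 2, so the series converges when |w − 2|² · 10/11 < 1, i.e. |w − 2| < √(11/10). So R = √110/10.

R = √110/10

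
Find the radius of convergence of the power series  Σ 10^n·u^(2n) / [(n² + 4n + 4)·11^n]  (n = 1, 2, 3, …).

R = √110/10

By the ratio test, |a_{n+1}/a_n| = [(n² + 4n + 4)/((n+1)² + 4(n+1) + 4)] · 10/11 → 10/11.
Writing y = u², the series in y has radius 11/10, so |u| < √(11/10) and R = √110/10.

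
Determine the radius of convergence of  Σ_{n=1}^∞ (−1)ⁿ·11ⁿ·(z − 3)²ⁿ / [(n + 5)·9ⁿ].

R = 3√11/11

Ratio test: |a_{n+1}/a_n| = [(n + 5)/((n+1) + 5)] · 11/9 → 11/9 as n → ∞.
Writing y = (z − 3)², the series in y has radius 9/11, so |z − 3| < √(9/11) and R = 3√11/11.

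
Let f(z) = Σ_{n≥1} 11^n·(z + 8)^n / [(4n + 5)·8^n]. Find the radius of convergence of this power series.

Apply the ratio test: |a_{n+1}| / |a_n| = [(4n + 5)/(4(n+1) + 5)] · 11/8, which tends to 11/8 as n → ∞.
The series converges when 11/8 · |z + 8| < 1, giving R = 8/11.

R = 8/11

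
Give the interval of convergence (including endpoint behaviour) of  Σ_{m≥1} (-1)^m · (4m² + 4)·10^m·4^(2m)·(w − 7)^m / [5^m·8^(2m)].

(5, 9)

Ratio test: |a_{m+1}/a_m| = [(4(m+1)² + 4)/(4m² + 4)] · 10·16/(5·64) → 1/2 as m → ∞.
Thus R = 1/(1/2) = 2.
At w = 9: the m-th term does not approach 0; divergence by the term test.
Endpoint w = 5: the terms have absolute value of order m², which does not tend to 0, so the series diverges by the divergence test.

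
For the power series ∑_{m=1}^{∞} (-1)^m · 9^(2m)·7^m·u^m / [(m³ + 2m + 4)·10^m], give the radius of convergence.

The ratio of consecutive coefficients is [(m³ + 2m + 4)/((m+1)³ + 2(m+1) + 4)] · 81·7/10 → 567/10.
Hence the series converges for |u| < 1/(567/10) = 10/567, so the radius of convergence is 10/567.

R = 10/567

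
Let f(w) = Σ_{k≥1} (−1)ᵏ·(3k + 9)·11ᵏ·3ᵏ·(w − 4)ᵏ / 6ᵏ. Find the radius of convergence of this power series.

The ratio of consecutive coefficients is [(3(k+1) + 9)/(3k + 9)] · 11·3/6 → 11/2.
Hence the series converges for |w − 4| < 1/(11/2) = 2/11, so the radius of convergence is 2/11.

R = 2/11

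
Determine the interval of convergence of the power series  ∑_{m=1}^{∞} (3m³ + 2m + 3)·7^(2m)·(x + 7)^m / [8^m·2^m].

(-359/49, -327/49)

By the ratio test, |a_{m+1}/a_m| = [(3(m+1)³ + 2(m+1) + 3)/(3m³ + 2m + 3)] · 49/(8·2) → 49/16.
The series converges when 49/16 · |x + 7| < 1, giving R = 16/49.
Endpoint x = -327/49: the terms do not tend to 0, so the series diverges.
When x = -359/49, the terms do not tend to 0, so the series diverges.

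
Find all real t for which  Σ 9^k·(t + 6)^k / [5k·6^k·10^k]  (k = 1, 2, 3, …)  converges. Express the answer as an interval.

Apply the ratio test: |a_{k+1}| / |a_k| = [5k/5(k+1)] · 9/(6·10), which tends to 3/20 as k → ∞.
The series converges when 3/20 · |t + 6| < 1, giving R = 20/3.
Endpoint t = 2/3: the terms behave like c/k; limit comparison with the harmonic series gives divergence.
Check t = -38/3: convergence follows from the alternating series test (terms decrease monotonically to 0).

[-38/3, 2/3)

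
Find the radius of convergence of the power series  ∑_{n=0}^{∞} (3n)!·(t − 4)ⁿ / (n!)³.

Ratio test: |a_{n+1}/a_n| = (3n+1)·(3n+2)·(3n+3)/(n+1)³ → 27 as n → ∞.
Thus R = 1/(27) = 1/27.

R = 1/27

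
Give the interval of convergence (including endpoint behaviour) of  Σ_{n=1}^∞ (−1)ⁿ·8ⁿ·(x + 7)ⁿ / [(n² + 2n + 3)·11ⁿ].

Ratio test: |a_{n+1}/a_n| = [(n² + 2n + 3)/((n+1)² + 2(n+1) + 3)] · 8/11 → 8/11 as n → ∞.
The series converges when 8/11 · |x + 7| < 1, giving R = 11/8.
When x = -45/8, the terms are on the order of 1/n², so the series converges absolutely by comparison with the p-series (p = 2 > 1).
Endpoint x = -67/8: the terms are on the order of 1/n², so the series converges absolutely by comparison with the p-series (p = 2 > 1).

[-67/8, -45/8]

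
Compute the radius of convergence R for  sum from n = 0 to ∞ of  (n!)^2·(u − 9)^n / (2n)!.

Ratio test: |a_{n+1}/a_n| = (n+1)²/[(2n+1)·(2n+2)] → 1/4 as n → ∞.
Thus R = 1/(1/4) = 4.

R = 4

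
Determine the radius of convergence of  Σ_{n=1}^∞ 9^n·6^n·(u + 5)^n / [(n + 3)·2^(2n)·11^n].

R = 22/27

By the ratio test, |a_{n+1}/a_n| = [(n + 3)/((n+1) + 3)] · 9·6/(4·11) → 27/22.
Convergence for |u + 5| · 27/22 < 1, i.e. |u + 5| < 22/27. So R = 22/27.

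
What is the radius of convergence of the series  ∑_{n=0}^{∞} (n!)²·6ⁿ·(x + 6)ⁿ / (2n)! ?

Apply the ratio test: |a_{n+1}| / |a_n| = (n+1)²/[(2n+1)·(2n+2)] · 6, which tends to 3/2 as n → ∞.
The series converges when 3/2 · |x + 6| < 1, giving R = 2/3.

R = 2/3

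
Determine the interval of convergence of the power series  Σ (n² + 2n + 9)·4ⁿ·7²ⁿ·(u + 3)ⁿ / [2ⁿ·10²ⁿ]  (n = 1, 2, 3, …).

By the ratio test, |a_{n+1}/a_n| = [((n+1)² + 2(n+1) + 9)/(n² + 2n + 9)] · 4·49/(2·100) → 49/50.
Hence the series converges for |u + 3| < 1/(49/50) = 50/49, so the radius of convergence is 50/49.
When u = -97/49, the n-th term does not approach 0; divergence by the term test.
When u = -197/49, the terms do not tend to 0, so the series diverges.

(-197/49, -97/49)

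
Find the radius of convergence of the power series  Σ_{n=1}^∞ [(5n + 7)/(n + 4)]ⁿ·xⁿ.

R = 1/5

Applying the root test, |a_n|^(1/n) = (5n + 7)/(n + 4) → 5.
Hence the series converges for |x| < 1/(5) = 1/5, so the radius of convergence is 1/5.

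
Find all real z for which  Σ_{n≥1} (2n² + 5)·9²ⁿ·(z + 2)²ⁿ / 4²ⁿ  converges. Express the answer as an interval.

(-22/9, -14/9)

By the ratio test, |a_{n+1}/a_n| = [(2(n+1)² + 5)/(2n² + 5)] · 81/16 → 81/16.
Since the exponent of (z + 2) increases by 2 each term, convergence requires |z + 2|² < 16/81, hence R = 4/9.
When z = -14/9, the n-th term does not approach 0; divergence by the term test.
At z = -22/9: the terms do not tend to 0, so the series diverges.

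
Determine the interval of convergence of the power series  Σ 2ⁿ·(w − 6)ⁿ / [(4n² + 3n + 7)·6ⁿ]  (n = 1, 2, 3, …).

The ratio of consecutive coefficients is [(4n² + 3n + 7)/(4(n+1)² + 3(n+1) + 7)] · 2/6 → 1/3.
Convergence for |w − 6| · 1/3 < 1, i.e. |w − 6| < 3. So R = 3.
Endpoint w = 9: the series is dominated by a constant times Σ 1/n², which converges (p = 2 > 1).
At w = 3: absolute convergence follows by limit comparison with Σ 1/n².

[3, 9]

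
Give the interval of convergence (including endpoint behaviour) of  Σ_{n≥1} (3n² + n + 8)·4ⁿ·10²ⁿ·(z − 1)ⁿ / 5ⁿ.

The ratio of consecutive coefficients is [(3(n+1)² + (n+1) + 8)/(3n² + n + 8)] · 4·100/5 → 80.
Convergence for |z − 1| · 80 < 1, i.e. |z − 1| < 1/80. So R = 1/80.
Check z = 81/80: the terms have absolute value of order n², which does not tend to 0, so the series diverges by the divergence test.
Endpoint z = 79/80: the n-th term does not approach 0; divergence by the term test.

(79/80, 81/80)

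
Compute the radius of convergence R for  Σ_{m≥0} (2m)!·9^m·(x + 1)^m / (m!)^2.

Apply the ratio test: |a_{m+1}| / |a_m| = (2m+1)·(2m+2)/(m+1)² · 9, which tends to 36 as m → ∞.
Hence the series converges for |x + 1| < 1/(36) = 1/36, so the radius of convergence is 1/36.

R = 1/36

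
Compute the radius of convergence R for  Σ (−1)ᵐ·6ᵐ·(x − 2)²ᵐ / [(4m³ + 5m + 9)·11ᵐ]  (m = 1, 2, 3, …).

Apply the ratio test: |a_{m+1}| / |a_m| = [(4m³ + 5m + 9)/(4(m+1)³ + 5(m+1) + 9)] · 6/11, which tends to 6/11 as m → ∞.
Successive powers of (x − 2) differ by 2, so the series converges when |x − 2|² · 6/11 < 1, i.e. |x − 2| < √(11/6). So R = √66/6.

R = √66/6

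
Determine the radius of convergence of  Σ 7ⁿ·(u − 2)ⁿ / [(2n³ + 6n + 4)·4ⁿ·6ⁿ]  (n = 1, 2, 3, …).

R = 24/7

The ratio of consecutive coefficients is [(2n³ + 6n + 4)/(2(n+1)³ + 6(n+1) + 4)] · 7/(4·6) → 7/24.
Thus R = 1/(7/24) = 24/7.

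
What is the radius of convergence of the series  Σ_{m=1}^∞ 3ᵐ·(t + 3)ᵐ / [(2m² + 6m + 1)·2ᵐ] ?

The ratio of consecutive coefficients is [(2m² + 6m + 1)/(2(m+1)² + 6(m+1) + 1)] · 3/2 → 3/2.
Thus R = 1/(3/2) = 2/3.

R = 2/3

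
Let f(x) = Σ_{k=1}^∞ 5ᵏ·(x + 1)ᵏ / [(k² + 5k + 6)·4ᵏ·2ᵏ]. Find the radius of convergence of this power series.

R = 8/5

Ratio test: |a_{k+1}/a_k| = [(k² + 5k + 6)/((k+1)² + 5(k+1) + 6)] · 5/(4·2) → 5/8 as k → ∞.
The series converges when 5/8 · |x + 1| < 1, giving R = 8/5.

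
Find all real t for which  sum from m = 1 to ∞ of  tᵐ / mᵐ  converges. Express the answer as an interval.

(−∞, ∞)

Root test: |a_m|^(1/m) = 1/m → 0.
The limit is 0 for every t, so R = ∞.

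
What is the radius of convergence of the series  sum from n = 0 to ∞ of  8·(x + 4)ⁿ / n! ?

R = ∞

The ratio of consecutive coefficients is 8/8 · 1/(n+1) → 0.
Since the limit is 0 < 1 for every x, the series converges on all of ℝ and R = ∞.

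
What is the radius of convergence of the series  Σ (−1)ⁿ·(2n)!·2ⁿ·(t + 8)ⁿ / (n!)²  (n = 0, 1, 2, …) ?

R = 1/8

The ratio of consecutive coefficients is (2n+1)·(2n+2)/(n+1)² · 2 → 8.
Thus R = 1/(8) = 1/8.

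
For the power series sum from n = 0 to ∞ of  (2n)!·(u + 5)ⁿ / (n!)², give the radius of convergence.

Ratio test: |a_{n+1}/a_n| = (2n+1)·(2n+2)/(n+1)² → 4 as n → ∞.
Convergence for |u + 5| · 4 < 1, i.e. |u + 5| < 1/4. So R = 1/4.

R = 1/4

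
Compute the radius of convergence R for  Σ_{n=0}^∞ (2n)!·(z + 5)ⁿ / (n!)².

Apply the ratio test: |a_{n+1}| / |a_n| = (2n+1)·(2n+2)/(n+1)², which tends to 4 as n → ∞.
Thus R = 1/(4) = 1/4.

R = 1/4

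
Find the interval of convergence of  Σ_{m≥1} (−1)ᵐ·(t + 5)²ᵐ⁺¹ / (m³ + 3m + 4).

Apply the ratio test: |a_{m+1}| / |a_m| = (m³ + 3m + 4)/((m+1)³ + 3(m+1) + 4), which tends to 1 as m → ∞.
Since the exponent of (t + 5) increases by 2 each term, convergence requires |t + 5|² < 1, hence R = 1.
At t = -4: absolute convergence follows by limit comparison with Σ 1/m³.
Endpoint t = -6: the series is dominated by a constant times Σ 1/m³, which converges (p = 3 > 1).

[-6, -4]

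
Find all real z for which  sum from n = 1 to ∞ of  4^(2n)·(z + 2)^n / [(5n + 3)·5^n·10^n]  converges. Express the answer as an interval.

[-41/8, 9/8)

The ratio of consecutive coefficients is [(5n + 3)/(5(n+1) + 3)] · 16/(5·10) → 8/25.
The series converges when 8/25 · |z + 2| < 1, giving R = 25/8.
At z = 9/8: comparison with the harmonic series Σ 1/n shows the series diverges.
When z = -41/8, the terms alternate in sign and decrease monotonically to 0 in absolute value (size ~ c/n), so the alternating series test gives convergence.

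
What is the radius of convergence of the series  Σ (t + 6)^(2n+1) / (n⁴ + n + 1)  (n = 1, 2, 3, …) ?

Apply the ratio test: |a_{n+1}| / |a_n| = (n⁴ + n + 1)/((n+1)⁴ + (n+1) + 1), which tends to 1 as n → ∞.
Since the exponent of (t + 6) increases by 2 each term, convergence requires |t + 6|² < 1, hence R = 1.

R = 1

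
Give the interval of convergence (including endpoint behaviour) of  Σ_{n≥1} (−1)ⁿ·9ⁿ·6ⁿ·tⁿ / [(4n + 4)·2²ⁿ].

By the ratio test, |a_{n+1}/a_n| = [(4n + 4)/(4(n+1) + 4)] · 9·6/4 → 27/2.
Thus R = 1/(27/2) = 2/27.
At t = 2/27: an alternating series whose terms decrease to 0 in absolute value, so it converges by the Leibniz criterion.
When t = -2/27, comparison with the harmonic series Σ 1/n shows the series diverges.

(-2/27, 2/27]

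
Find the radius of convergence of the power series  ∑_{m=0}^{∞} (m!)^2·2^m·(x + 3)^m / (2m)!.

R = 2

By the ratio test, |a_{m+1}/a_m| = (m+1)²/[(2m+1)·(2m+2)] · 2 → 1/2.
Convergence for |x + 3| · 1/2 < 1, i.e. |x + 3| < 2. So R = 2.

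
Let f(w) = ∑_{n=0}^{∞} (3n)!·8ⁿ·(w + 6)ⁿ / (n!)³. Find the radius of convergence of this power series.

The ratio of consecutive coefficients is (3n+1)·(3n+2)·(3n+3)/(n+1)³ · 8 → 216.
The series converges when 216 · |w + 6| < 1, giving R = 1/216.

R = 1/216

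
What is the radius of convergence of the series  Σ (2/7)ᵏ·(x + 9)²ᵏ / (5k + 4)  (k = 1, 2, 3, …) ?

Ratio test: |a_{k+1}/a_k| = [(5k + 4)/(5(k+1) + 4)] · 2/7 → 2/7 as k → ∞.
Writing y = (x + 9)², the series in y has radius 7/2, so |x + 9| < √(7/2) and R = √14/2.

R = √14/2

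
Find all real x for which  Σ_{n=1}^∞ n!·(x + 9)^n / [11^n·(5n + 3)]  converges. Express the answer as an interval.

By the ratio test, |a_{n+1}/a_n| = (n+1) · 1/11 · (5n + 3)/(5(n+1) + 3) → ∞.
Since the ratio → ∞, the series diverges for every x ≠ -9, and R = 0.

{-9}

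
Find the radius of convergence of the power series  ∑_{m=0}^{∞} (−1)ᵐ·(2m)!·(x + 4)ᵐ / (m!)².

R = 1/4

The ratio of consecutive coefficients is (2m+1)·(2m+2)/(m+1)² → 4.
Convergence for |x + 4| · 4 < 1, i.e. |x + 4| < 1/4. So R = 1/4.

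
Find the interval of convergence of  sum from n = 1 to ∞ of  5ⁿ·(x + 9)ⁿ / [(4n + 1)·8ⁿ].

[-53/5, -37/5)

Apply the ratio test: |a_{n+1}| / |a_n| = [(4n + 1)/(4(n+1) + 1)] · 5/8, which tends to 5/8 as n → ∞.
Thus R = 1/(5/8) = 8/5.
Check x = -37/5: comparison with the harmonic series Σ 1/n shows the series diverges.
Endpoint x = -53/5: the terms alternate in sign and decrease monotonically to 0 in absolute value (size ~ c/n), so the alternating series test gives convergence.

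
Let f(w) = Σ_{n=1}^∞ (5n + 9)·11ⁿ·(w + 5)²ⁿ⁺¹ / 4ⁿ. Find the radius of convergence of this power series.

Apply the ratio test: |a_{n+1}| / |a_n| = [(5(n+1) + 9)/(5n + 9)] · 11/4, which tends to 11/4 as n → ∞.
Writing y = (w + 5)², the series in y has radius 4/11, so |w + 5| < √(4/11) and R = 2√11/11.

R = 2√11/11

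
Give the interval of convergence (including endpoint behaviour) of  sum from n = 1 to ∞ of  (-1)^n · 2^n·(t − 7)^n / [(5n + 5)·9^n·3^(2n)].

(-67/2, 95/2]

The ratio of consecutive coefficients is [(5n + 5)/(5(n+1) + 5)] · 2/(9·9) → 2/81.
Convergence for |t − 7| · 2/81 < 1, i.e. |t − 7| < 81/2. So R = 81/2.
Endpoint t = 95/2: convergence follows from the alternating series test (terms decrease monotonically to 0).
When t = -67/2, the terms behave like c/n; limit comparison with the harmonic series gives divergence.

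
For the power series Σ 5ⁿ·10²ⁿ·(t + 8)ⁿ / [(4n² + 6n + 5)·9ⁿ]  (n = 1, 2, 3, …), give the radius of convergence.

R = 9/500

By the ratio test, |a_{n+1}/a_n| = [(4n² + 6n + 5)/(4(n+1)² + 6(n+1) + 5)] · 5·100/9 → 500/9.
Convergence for |t + 8| · 500/9 < 1, i.e. |t + 8| < 9/500. So R = 9/500.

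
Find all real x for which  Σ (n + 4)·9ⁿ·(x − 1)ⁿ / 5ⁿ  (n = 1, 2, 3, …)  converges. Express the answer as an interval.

Ratio test: |a_{n+1}/a_n| = [((n+1) + 4)/(n + 4)] · 9/5 → 9/5 as n → ∞.
Convergence for |x − 1| · 9/5 < 1, i.e. |x − 1| < 5/9. So R = 5/9.
When x = 14/9, the terms do not tend to 0, so the series diverges.
Endpoint x = 4/9: the terms have absolute value of order n, which does not tend to 0, so the series diverges by the divergence test.

(4/9, 14/9)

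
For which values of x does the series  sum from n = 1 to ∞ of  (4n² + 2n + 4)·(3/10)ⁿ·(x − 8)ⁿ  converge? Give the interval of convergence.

Apply the ratio test: |a_{n+1}| / |a_n| = [(4(n+1)² + 2(n+1) + 4)/(4n² + 2n + 4)] · 3/10, which tends to 3/10 as n → ∞.
The series converges when 3/10 · |x − 8| < 1, giving R = 10/3.
At x = 34/3: the terms have absolute value of order n², which does not tend to 0, so the series diverges by the divergence test.
Check x = 14/3: the terms have absolute value of order n², which does not tend to 0, so the series diverges by the divergence test.

(14/3, 34/3)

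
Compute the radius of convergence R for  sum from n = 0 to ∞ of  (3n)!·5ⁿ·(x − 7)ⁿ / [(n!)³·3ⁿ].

R = 1/45

Apply the ratio test: |a_{n+1}| / |a_n| = (3n+1)·(3n+2)·(3n+3)/(n+1)³ · 5/3, which tends to 45 as n → ∞.
Hence the series converges for |x − 7| < 1/(45) = 1/45, so the radius of convergence is 1/45.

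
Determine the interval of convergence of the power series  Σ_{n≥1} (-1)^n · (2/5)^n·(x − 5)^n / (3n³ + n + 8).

[5/2, 15/2]

Apply the ratio test: |a_{n+1}| / |a_n| = [(3n³ + n + 8)/(3(n+1)³ + (n+1) + 8)] · 2/5, which tends to 2/5 as n → ∞.
Thus R = 1/(2/5) = 5/2.
Check x = 15/2: the series is dominated by a constant times Σ 1/n³, which converges (p = 3 > 1).
When x = 5/2, the series is dominated by a constant times Σ 1/n³, which converges (p = 3 > 1).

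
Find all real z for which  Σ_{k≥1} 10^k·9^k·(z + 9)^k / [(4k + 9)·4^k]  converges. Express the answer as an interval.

[-407/45, -403/45)

By the ratio test, |a_{k+1}/a_k| = [(4k + 9)/(4(k+1) + 9)] · 10·9/4 → 45/2.
Convergence for |z + 9| · 45/2 < 1, i.e. |z + 9| < 2/45. So R = 2/45.
When z = -403/45, the terms are asymptotic to a nonzero constant times 1/k, so the series diverges by limit comparison with Σ 1/k.
Endpoint z = -407/45: convergence follows from the alternating series test (terms decrease monotonically to 0).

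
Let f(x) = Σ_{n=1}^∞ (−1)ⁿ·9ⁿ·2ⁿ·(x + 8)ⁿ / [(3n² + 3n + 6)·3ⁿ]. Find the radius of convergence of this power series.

R = 1/6

Ratio test: |a_{n+1}/a_n| = [(3n² + 3n + 6)/(3(n+1)² + 3(n+1) + 6)] · 9·2/3 → 6 as n → ∞.
Thus R = 1/(6) = 1/6.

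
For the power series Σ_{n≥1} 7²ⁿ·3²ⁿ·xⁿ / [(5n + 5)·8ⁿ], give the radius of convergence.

Ratio test: |a_{n+1}/a_n| = [(5n + 5)/(5(n+1) + 5)] · 49·9/8 → 441/8 as n → ∞.
The series converges when 441/8 · |x| < 1, giving R = 8/441.

R = 8/441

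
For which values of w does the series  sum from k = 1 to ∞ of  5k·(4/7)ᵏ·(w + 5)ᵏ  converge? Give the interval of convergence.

(-27/4, -13/4)

Ratio test: |a_{k+1}/a_k| = [5(k+1)/5k] · 4/7 → 4/7 as k → ∞.
Convergence for |w + 5| · 4/7 < 1, i.e. |w + 5| < 7/4. So R = 7/4.
Check w = -13/4: the k-th term does not approach 0; divergence by the term test.
Endpoint w = -27/4: the terms do not tend to 0, so the series diverges.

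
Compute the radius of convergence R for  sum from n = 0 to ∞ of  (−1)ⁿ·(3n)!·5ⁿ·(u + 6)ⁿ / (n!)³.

By the ratio test, |a_{n+1}/a_n| = (3n+1)·(3n+2)·(3n+3)/(n+1)³ · 5 → 135.
Convergence for |u + 6| · 135 < 1, i.e. |u + 6| < 1/135. So R = 1/135.

R = 1/135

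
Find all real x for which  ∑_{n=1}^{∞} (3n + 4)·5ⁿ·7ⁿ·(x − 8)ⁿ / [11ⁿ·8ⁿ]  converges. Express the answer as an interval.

(192/35, 368/35)

The ratio of consecutive coefficients is [(3(n+1) + 4)/(3n + 4)] · 5·7/(11·8) → 35/88.
Convergence for |x − 8| · 35/88 < 1, i.e. |x − 8| < 88/35. So R = 88/35.
Check x = 368/35: the terms have absolute value of order n, which does not tend to 0, so the series diverges by the divergence test.
Endpoint x = 192/35: the terms have absolute value of order n, which does not tend to 0, so the series diverges by the divergence test.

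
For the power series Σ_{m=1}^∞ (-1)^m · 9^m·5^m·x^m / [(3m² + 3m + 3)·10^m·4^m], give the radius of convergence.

R = 8/9

By the ratio test, |a_{m+1}/a_m| = [(3m² + 3m + 3)/(3(m+1)² + 3(m+1) + 3)] · 9·5/(10·4) → 9/8.
Convergence for |x| · 9/8 < 1, i.e. |x| < 8/9. So R = 8/9.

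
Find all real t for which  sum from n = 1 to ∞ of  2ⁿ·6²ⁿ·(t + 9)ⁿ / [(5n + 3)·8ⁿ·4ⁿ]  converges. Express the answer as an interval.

The ratio of consecutive coefficients is [(5n + 3)/(5(n+1) + 3)] · 2·36/(8·4) → 9/4.
Convergence for |t + 9| · 9/4 < 1, i.e. |t + 9| < 4/9. So R = 4/9.
Check t = -77/9: the terms behave like c/n; limit comparison with the harmonic series gives divergence.
Check t = -85/9: convergence follows from the alternating series test (terms decrease monotonically to 0).

[-85/9, -77/9)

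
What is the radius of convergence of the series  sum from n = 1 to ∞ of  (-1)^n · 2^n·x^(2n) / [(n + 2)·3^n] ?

R = √6/2

Ratio test: |a_{n+1}/a_n| = [(n + 2)/((n+1) + 2)] · 2/3 → 2/3 as n → ∞.
Successive powers of x differ by 2, so the series converges when |x|² · 2/3 < 1, i.e. |x| < √(3/2). So R = √6/2.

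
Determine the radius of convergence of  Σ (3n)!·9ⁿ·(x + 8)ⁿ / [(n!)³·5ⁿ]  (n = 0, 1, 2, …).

Apply the ratio test: |a_{n+1}| / |a_n| = (3n+1)·(3n+2)·(3n+3)/(n+1)³ · 9/5, which tends to 243/5 as n → ∞.
The series converges when 243/5 · |x + 8| < 1, giving R = 5/243.

R = 5/243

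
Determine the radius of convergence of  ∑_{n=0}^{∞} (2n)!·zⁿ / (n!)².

The ratio of consecutive coefficients is (2n+1)·(2n+2)/(n+1)² → 4.
The series converges when 4 · |z| < 1, giving R = 1/4.

R = 1/4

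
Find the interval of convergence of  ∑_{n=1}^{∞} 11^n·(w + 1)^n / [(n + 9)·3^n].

[-14/11, -8/11)

The ratio of consecutive coefficients is [(n + 9)/((n+1) + 9)] · 11/3 → 11/3.
Convergence for |w + 1| · 11/3 < 1, i.e. |w + 1| < 3/11. So R = 3/11.
When w = -8/11, the terms are asymptotic to a nonzero constant times 1/n, so the series diverges by limit comparison with Σ 1/n.
Check w = -14/11: the terms alternate in sign and decrease monotonically to 0 in absolute value (size ~ c/n), so the alternating series test gives convergence.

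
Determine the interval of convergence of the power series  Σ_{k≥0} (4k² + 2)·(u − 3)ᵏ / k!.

(−∞, ∞)

By the ratio test, |a_{k+1}/a_k| = (4(k+1)² + 2)/(4k² + 2) · 1/(k+1) → 0.
The limit is 0, so the series converges for all u; R = ∞.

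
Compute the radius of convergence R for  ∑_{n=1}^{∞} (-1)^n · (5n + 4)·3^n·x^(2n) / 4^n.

R = 2√3/3

Apply the ratio test: |a_{n+1}| / |a_n| = [(5(n+1) + 4)/(5n + 4)] · 3/4, which tends to 3/4 as n → ∞.
Since the exponent of x increases by 2 each term, convergence requires |x|² < 4/3, hence R = 2√3/3.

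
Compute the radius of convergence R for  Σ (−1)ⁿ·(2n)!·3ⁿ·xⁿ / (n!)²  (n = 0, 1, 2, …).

R = 1/12

Ratio test: |a_{n+1}/a_n| = (2n+1)·(2n+2)/(n+1)² · 3 → 12 as n → ∞.
Convergence for |x| · 12 < 1, i.e. |x| < 1/12. So R = 1/12.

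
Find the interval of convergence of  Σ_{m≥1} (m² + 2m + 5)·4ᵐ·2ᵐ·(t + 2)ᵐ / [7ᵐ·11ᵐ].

(-93/8, 61/8)

Ratio test: |a_{m+1}/a_m| = [((m+1)² + 2(m+1) + 5)/(m² + 2m + 5)] · 4·2/(7·11) → 8/77 as m → ∞.
Convergence for |t + 2| · 8/77 < 1, i.e. |t + 2| < 77/8. So R = 77/8.
When t = 61/8, the m-th term does not approach 0; divergence by the term test.
Endpoint t = -93/8: the terms do not tend to 0, so the series diverges.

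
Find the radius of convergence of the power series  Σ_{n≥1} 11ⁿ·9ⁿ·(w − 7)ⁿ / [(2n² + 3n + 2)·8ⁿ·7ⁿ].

By the ratio test, |a_{n+1}/a_n| = [(2n² + 3n + 2)/(2(n+1)² + 3(n+1) + 2)] · 11·9/(8·7) → 99/56.
The series converges when 99/56 · |w − 7| < 1, giving R = 56/99.

R = 56/99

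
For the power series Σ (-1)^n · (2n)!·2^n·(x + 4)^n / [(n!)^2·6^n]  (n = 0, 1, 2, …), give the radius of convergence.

R = 3/4

Ratio test: |a_{n+1}/a_n| = (2n+1)·(2n+2)/(n+1)² · 2/6 → 4/3 as n → ∞.
The series converges when 4/3 · |x + 4| < 1, giving R = 3/4.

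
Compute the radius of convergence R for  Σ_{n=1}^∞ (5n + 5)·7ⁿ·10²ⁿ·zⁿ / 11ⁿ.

R = 11/700

By the ratio test, |a_{n+1}/a_n| = [(5(n+1) + 5)/(5n + 5)] · 7·100/11 → 700/11.
Convergence for |z| · 700/11 < 1, i.e. |z| < 11/700. So R = 11/700.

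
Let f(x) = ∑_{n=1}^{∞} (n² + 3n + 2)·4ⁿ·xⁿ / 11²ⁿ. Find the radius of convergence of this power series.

R = 121/4

Apply the ratio test: |a_{n+1}| / |a_n| = [((n+1)² + 3(n+1) + 2)/(n² + 3n + 2)] · 4/121, which tends to 4/121 as n → ∞.
Convergence for |x| · 4/121 < 1, i.e. |x| < 121/4. So R = 121/4.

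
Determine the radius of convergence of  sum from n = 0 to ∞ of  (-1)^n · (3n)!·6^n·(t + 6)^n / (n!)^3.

By the ratio test, |a_{n+1}/a_n| = (3n+1)·(3n+2)·(3n+3)/(n+1)³ · 6 → 162.
Hence the series converges for |t + 6| < 1/(162) = 1/162, so the radius of convergence is 1/162.

R = 1/162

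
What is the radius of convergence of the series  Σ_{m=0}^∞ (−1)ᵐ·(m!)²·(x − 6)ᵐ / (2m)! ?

R = 4

Apply the ratio test: |a_{m+1}| / |a_m| = (m+1)²/[(2m+1)·(2m+2)], which tends to 1/4 as m → ∞.
Convergence for |x − 6| · 1/4 < 1, i.e. |x − 6| < 4. So R = 4.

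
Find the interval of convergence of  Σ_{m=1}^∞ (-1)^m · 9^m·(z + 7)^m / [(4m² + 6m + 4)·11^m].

The ratio of consecutive coefficients is [(4m² + 6m + 4)/(4(m+1)² + 6(m+1) + 4)] · 9/11 → 9/11.
Thus R = 1/(9/11) = 11/9.
Endpoint z = -52/9: absolute convergence follows by limit comparison with Σ 1/m².
Endpoint z = -74/9: absolute convergence follows by limit comparison with Σ 1/m².

[-74/9, -52/9]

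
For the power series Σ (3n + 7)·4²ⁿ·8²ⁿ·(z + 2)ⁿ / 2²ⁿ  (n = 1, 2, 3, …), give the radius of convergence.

R = 1/256

The ratio of consecutive coefficients is [(3(n+1) + 7)/(3n + 7)] · 16·64/4 → 256.
Hence the series converges for |z + 2| < 1/(256) = 1/256, so the radius of convergence is 1/256.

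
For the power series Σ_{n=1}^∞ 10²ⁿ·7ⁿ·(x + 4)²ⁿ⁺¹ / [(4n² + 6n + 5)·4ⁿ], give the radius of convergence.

By the ratio test, |a_{n+1}/a_n| = [(4n² + 6n + 5)/(4(n+1)² + 6(n+1) + 5)] · 100·7/4 → 175.
Since the exponent of (x + 4) increases by 2 each term, convergence requires |x + 4|² < 1/175, hence R = √7/35.

R = √7/35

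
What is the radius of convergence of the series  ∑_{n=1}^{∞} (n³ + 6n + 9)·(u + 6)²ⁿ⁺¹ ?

R = 1

The ratio of consecutive coefficients is ((n+1)³ + 6(n+1) + 9)/(n³ + 6n + 9) → 1.
Since the exponent of (u + 6) increases by 2 each term, convergence requires |u + 6|² < 1, hence R = 1.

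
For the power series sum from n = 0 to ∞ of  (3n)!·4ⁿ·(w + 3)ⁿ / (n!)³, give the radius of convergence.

R = 1/108

The ratio of consecutive coefficients is (3n+1)·(3n+2)·(3n+3)/(n+1)³ · 4 → 108.
The series converges when 108 · |w + 3| < 1, giving R = 1/108.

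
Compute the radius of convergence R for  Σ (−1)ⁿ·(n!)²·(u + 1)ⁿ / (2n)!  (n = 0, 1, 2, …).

By the ratio test, |a_{n+1}/a_n| = (n+1)²/[(2n+1)·(2n+2)] → 1/4.
Thus R = 1/(1/4) = 4.

R = 4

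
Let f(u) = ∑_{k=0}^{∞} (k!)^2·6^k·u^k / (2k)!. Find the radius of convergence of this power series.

Ratio test: |a_{k+1}/a_k| = (k+1)²/[(2k+1)·(2k+2)] · 6 → 3/2 as k → ∞.
Convergence for |u| · 3/2 < 1, i.e. |u| < 2/3. So R = 2/3.

R = 2/3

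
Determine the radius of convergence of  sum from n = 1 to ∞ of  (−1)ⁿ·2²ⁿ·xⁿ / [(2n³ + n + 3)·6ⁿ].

Apply the ratio test: |a_{n+1}| / |a_n| = [(2n³ + n + 3)/(2(n+1)³ + (n+1) + 3)] · 4/6, which tends to 2/3 as n → ∞.
Hence the series converges for |x| < 1/(2/3) = 3/2, so the radius of convergence is 3/2.

R = 3/2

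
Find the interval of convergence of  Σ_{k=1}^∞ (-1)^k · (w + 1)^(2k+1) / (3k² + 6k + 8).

Apply the ratio test: |a_{k+1}| / |a_k| = (3k² + 6k + 8)/(3(k+1)² + 6(k+1) + 8), which tends to 1 as k → ∞.
Writing y = (w + 1)², the series in y has radius 1, so |w + 1| < √(1) = 1 and R = 1.
At w = 0: the series is dominated by a constant times Σ 1/k², which converges (p = 2 > 1).
When w = -2, the series is dominated by a constant times Σ 1/k², which converges (p = 2 > 1).

[-2, 0]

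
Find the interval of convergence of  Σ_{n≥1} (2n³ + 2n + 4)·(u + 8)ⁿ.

(-9, -7)

The ratio of consecutive coefficients is (2(n+1)³ + 2(n+1) + 4)/(2n³ + 2n + 4) → 1.
Hence R = 1.
Endpoint u = -7: the terms have absolute value of order n³, which does not tend to 0, so the series diverges by the divergence test.
When u = -9, the terms have absolute value of order n³, which does not tend to 0, so the series diverges by the divergence test.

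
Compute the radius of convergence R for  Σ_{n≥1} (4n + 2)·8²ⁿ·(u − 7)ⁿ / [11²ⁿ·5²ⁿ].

Apply the ratio test: |a_{n+1}| / |a_n| = [(4(n+1) + 2)/(4n + 2)] · 64/(121·25), which tends to 64/3025 as n → ∞.
Thus R = 1/(64/3025) = 3025/64.

R = 3025/64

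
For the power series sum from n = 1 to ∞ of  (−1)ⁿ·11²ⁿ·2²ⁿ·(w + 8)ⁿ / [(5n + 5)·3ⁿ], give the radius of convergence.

By the ratio test, |a_{n+1}/a_n| = [(5n + 5)/(5(n+1) + 5)] · 121·4/3 → 484/3.
The series converges when 484/3 · |w + 8| < 1, giving R = 3/484.

R = 3/484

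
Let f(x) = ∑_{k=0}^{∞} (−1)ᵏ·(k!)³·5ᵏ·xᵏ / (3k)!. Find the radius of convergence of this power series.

Apply the ratio test: |a_{k+1}| / |a_k| = (k+1)³/[(3k+1)·(3k+2)·(3k+3)] · 5, which tends to 5/27 as k → ∞.
Hence the series converges for |x| < 1/(5/27) = 27/5, so the radius of convergence is 27/5.

R = 27/5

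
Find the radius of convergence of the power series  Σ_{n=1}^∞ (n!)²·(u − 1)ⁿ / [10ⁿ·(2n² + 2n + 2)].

R = 0

By the ratio test, |a_{n+1}/a_n| = (n+1)² · 1/10 · (2n² + 2n + 2)/(2(n+1)² + 2(n+1) + 2) → ∞.
The terms grow without bound for any (u − 1) ≠ 0, so R = 0 (convergence only at u = 1).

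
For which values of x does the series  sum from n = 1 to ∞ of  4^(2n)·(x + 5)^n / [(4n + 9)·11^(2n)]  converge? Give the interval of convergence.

[-201/16, 41/16)

The ratio of consecutive coefficients is [(4n + 9)/(4(n+1) + 9)] · 16/121 → 16/121.
The series converges when 16/121 · |x + 5| < 1, giving R = 121/16.
When x = 41/16, the terms behave like c/n; limit comparison with the harmonic series gives divergence.
When x = -201/16, an alternating series whose terms decrease to 0 in absolute value, so it converges by the Leibniz criterion.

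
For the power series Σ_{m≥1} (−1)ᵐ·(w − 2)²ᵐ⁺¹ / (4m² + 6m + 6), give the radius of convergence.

R = 1

Ratio test: |a_{m+1}/a_m| = (4m² + 6m + 6)/(4(m+1)² + 6(m+1) + 6) → 1 as m → ∞.
Since the exponent of (w − 2) increases by 2 each term, convergence requires |w − 2|² < 1, hence R = 1.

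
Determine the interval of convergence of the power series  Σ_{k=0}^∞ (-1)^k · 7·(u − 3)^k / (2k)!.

(−∞, ∞)

Apply the ratio test: |a_{k+1}| / |a_k| = 7/7 · 1/[(2k+1)·(2k+2)], which tends to 0 as k → ∞.
The limit is 0, so the series converges for all u; R = ∞.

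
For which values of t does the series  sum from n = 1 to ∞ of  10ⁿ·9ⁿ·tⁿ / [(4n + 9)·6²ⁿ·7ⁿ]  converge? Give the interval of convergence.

Ratio test: |a_{n+1}/a_n| = [(4n + 9)/(4(n+1) + 9)] · 10·9/(36·7) → 5/14 as n → ∞.
Hence the series converges for |t| < 1/(5/14) = 14/5, so the radius of convergence is 14/5.
Endpoint t = 14/5: the terms are asymptotic to a nonzero constant times 1/n, so the series diverges by limit comparison with Σ 1/n.
When t = -14/5, an alternating series whose terms decrease to 0 in absolute value, so it converges by the Leibniz criterion.

[-14/5, 14/5)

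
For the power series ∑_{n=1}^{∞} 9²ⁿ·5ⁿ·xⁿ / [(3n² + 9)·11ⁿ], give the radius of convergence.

The ratio of consecutive coefficients is [(3n² + 9)/(3(n+1)² + 9)] · 81·5/11 → 405/11.
Thus R = 1/(405/11) = 11/405.

R = 11/405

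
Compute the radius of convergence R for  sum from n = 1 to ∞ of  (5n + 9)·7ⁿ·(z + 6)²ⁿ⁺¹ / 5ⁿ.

Ratio test: |a_{n+1}/a_n| = [(5(n+1) + 9)/(5n + 9)] · 7/5 → 7/5 as n → ∞.
Since the exponent of (z + 6) increases by 2 each term, convergence requires |z + 6|² < 5/7, hence R = √35/7.

R = √35/7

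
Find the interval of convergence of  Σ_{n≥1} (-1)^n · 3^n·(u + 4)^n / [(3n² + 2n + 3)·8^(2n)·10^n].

Apply the ratio test: |a_{n+1}| / |a_n| = [(3n² + 2n + 3)/(3(n+1)² + 2(n+1) + 3)] · 3/(64·10), which tends to 3/640 as n → ∞.
Convergence for |u + 4| · 3/640 < 1, i.e. |u + 4| < 640/3. So R = 640/3.
Check u = 628/3: the terms are on the order of 1/n², so the series converges absolutely by comparison with the p-series (p = 2 > 1).
When u = -652/3, absolute convergence follows by limit comparison with Σ 1/n².

[-652/3, 628/3]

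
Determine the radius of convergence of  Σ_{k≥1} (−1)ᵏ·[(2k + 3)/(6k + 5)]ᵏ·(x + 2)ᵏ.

Applying the root test, |a_k|^(1/k) = (2k + 3)/(6k + 5) → 1/3.
Hence the series converges for |x + 2| < 1/(1/3) = 3, so the radius of convergence is 3.

R = 3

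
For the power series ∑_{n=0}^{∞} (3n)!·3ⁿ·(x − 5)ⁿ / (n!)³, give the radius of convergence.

R = 1/81

By the ratio test, |a_{n+1}/a_n| = (3n+1)·(3n+2)·(3n+3)/(n+1)³ · 3 → 81.
The series converges when 81 · |x − 5| < 1, giving R = 1/81.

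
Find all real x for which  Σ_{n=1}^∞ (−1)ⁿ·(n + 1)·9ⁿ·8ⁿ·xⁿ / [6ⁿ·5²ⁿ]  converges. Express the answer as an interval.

(-25/12, 25/12)

Ratio test: |a_{n+1}/a_n| = [((n+1) + 1)/(n + 1)] · 9·8/(6·25) → 12/25 as n → ∞.
The series converges when 12/25 · |x| < 1, giving R = 25/12.
At x = 25/12: the terms do not tend to 0, so the series diverges.
At x = -25/12: the n-th term does not approach 0; divergence by the term test.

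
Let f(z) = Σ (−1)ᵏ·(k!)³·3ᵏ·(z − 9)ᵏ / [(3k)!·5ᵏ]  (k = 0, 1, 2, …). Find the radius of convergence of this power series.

R = 45

Apply the ratio test: |a_{k+1}| / |a_k| = (k+1)³/[(3k+1)·(3k+2)·(3k+3)] · 3/5, which tends to 1/45 as k → ∞.
Hence the series converges for |z − 9| < 1/(1/45) = 45, so the radius of convergence is 45.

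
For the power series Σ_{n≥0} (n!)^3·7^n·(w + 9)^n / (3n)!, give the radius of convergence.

Apply the ratio test: |a_{n+1}| / |a_n| = (n+1)³/[(3n+1)·(3n+2)·(3n+3)] · 7, which tends to 7/27 as n → ∞.
The series converges when 7/27 · |w + 9| < 1, giving R = 27/7.

R = 27/7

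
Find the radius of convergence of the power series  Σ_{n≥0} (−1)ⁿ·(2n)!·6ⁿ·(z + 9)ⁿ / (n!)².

Ratio test: |a_{n+1}/a_n| = (2n+1)·(2n+2)/(n+1)² · 6 → 24 as n → ∞.
Convergence for |z + 9| · 24 < 1, i.e. |z + 9| < 1/24. So R = 1/24.

R = 1/24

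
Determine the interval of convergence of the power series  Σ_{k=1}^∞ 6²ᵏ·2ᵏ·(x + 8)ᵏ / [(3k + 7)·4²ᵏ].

[-74/9, -70/9)

The ratio of consecutive coefficients is [(3k + 7)/(3(k+1) + 7)] · 36·2/16 → 9/2.
Hence the series converges for |x + 8| < 1/(9/2) = 2/9, so the radius of convergence is 2/9.
Endpoint x = -70/9: the terms are asymptotic to a nonzero constant times 1/k, so the series diverges by limit comparison with Σ 1/k.
Check x = -74/9: an alternating series whose terms decrease to 0 in absolute value, so it converges by the Leibniz criterion.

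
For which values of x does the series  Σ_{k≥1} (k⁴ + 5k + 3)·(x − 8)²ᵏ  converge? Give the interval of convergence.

Apply the ratio test: |a_{k+1}| / |a_k| = ((k+1)⁴ + 5(k+1) + 3)/(k⁴ + 5k + 3), which tends to 1 as k → ∞.
Writing y = (x − 8)², the series in y has radius 1, so |x − 8| < √(1) = 1 and R = 1.
At x = 9: the k-th term does not approach 0; divergence by the term test.
Endpoint x = 7: the terms have absolute value of order k⁴, which does not tend to 0, so the series diverges by the divergence test.

(7, 9)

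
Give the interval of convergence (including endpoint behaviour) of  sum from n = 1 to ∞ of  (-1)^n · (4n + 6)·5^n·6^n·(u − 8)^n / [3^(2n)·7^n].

(59/10, 101/10)

By the ratio test, |a_{n+1}/a_n| = [(4(n+1) + 6)/(4n + 6)] · 5·6/(9·7) → 10/21.
The series converges when 10/21 · |u − 8| < 1, giving R = 21/10.
Check u = 101/10: the terms do not tend to 0, so the series diverges.
At u = 59/10: the terms have absolute value of order n, which does not tend to 0, so the series diverges by the divergence test.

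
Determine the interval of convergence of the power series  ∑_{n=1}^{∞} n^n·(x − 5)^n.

By the Cauchy root test, |a_n|^(1/n) = n → ∞.
Since the n-th root of |a_n| is unbounded, the series converges only at x = 5; R = 0.

{5}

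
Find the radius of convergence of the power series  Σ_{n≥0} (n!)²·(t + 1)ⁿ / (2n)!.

By the ratio test, |a_{n+1}/a_n| = (n+1)²/[(2n+1)·(2n+2)] → 1/4.
Hence the series converges for |t + 1| < 1/(1/4) = 4, so the radius of convergence is 4.

R = 4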